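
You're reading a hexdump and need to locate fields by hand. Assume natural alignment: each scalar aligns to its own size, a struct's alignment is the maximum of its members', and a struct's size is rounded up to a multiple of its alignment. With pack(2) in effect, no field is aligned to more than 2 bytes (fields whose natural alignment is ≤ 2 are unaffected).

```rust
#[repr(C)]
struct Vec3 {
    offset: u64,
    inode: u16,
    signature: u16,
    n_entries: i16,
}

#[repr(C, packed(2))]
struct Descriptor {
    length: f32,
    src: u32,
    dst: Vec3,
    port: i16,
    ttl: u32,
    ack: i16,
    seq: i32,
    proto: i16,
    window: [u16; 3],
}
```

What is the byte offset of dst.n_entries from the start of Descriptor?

20

Vec3: offset at 0 (size 8, align 8) → ends 8; inode at 8 (size 2, align 2) → ends 10; signature at 10 (size 2, align 2) → ends 12; n_entries at 12 (size 2, align 2) → ends 14; tail pad 2 to reach multiple of 8; total 16 bytes, alignment 8
length at 0 (size 4, align 2) → ends 4
src at 4 (size 4, align 2) → ends 8
dst at 8 (size 16, align 2) → ends 24
within Vec3: n_entries at 12
8 + 12 = 20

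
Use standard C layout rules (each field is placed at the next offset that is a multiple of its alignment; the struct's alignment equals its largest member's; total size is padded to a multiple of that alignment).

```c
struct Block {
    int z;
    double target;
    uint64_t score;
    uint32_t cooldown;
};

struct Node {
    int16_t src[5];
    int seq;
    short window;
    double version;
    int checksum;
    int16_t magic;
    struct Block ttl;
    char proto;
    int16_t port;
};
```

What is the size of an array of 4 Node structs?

320

Block: 0..4  z  (4B, 4-aligned); 4..8  -- padding (4B); 8..16  target  (8B, 8-aligned); 16..24  score  (8B, 8-aligned); 24..28  cooldown  (4B, 4-aligned); 28..32  -- tail padding (4B); sizeof = 32, alignof = 8
0..10  src  (10B, 2-aligned)
10..12  -- padding (2B)
12..16  seq  (4B, 4-aligned)
16..18  window  (2B, 2-aligned)
18..24  -- padding (6B)
24..32  version  (8B, 8-aligned)
32..36  checksum  (4B, 4-aligned)
36..38  magic  (2B, 2-aligned)
38..40  -- padding (2B)
40..72  ttl  (32B, 8-aligned)
72..73  proto  (1B, 1-aligned)
73..74  -- padding (1B)
74..76  port  (2B, 2-aligned)
76..80  -- tail padding (4B)
sizeof = 80, alignof = 8
array of 4: 4 × 80 = 320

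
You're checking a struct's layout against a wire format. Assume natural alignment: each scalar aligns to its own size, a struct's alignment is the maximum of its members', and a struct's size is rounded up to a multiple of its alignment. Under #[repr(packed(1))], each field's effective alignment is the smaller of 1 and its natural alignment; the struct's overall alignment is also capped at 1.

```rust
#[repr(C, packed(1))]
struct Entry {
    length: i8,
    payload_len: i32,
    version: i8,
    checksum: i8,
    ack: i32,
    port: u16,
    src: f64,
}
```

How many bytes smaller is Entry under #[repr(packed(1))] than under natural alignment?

natural layout:
  @0: length [1B, align 1] → 1
  +3 pad (align 4)
  @4: payload_len [4B, align 4] → 8
  @8: version [1B, align 1] → 9
  @9: checksum [1B, align 1] → 10
  +2 pad (align 4)
  @12: ack [4B, align 4] → 16
  @16: port [2B, align 2] → 18
  +6 pad (align 8)
  @24: src [8B, align 8] → 32
  size 32, align 8
packed(1) layout:
  @0: length [1B, align 1] → 1
  @1: payload_len [4B, align 1] → 5
  @5: version [1B, align 1] → 6
  @6: checksum [1B, align 1] → 7
  @7: ack [4B, align 1] → 11
  @11: port [2B, align 1] → 13
  @13: src [8B, align 1] → 21
  size 21, align 1
32 − 21 = 11

11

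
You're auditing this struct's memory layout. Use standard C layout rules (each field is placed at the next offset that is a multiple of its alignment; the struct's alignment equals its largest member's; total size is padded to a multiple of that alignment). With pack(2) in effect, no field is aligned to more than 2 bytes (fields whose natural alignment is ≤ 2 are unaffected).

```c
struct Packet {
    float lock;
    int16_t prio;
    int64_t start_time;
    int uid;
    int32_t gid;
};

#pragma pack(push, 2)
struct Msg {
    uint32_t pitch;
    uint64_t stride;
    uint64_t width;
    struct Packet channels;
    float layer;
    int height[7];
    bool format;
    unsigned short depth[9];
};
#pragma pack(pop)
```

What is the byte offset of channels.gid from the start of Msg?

40

Packet: 0..4  lock  (4B, 4-aligned); 4..6  prio  (2B, 2-aligned); 6..8  -- padding (2B); 8..16  start_time  (8B, 8-aligned); 16..20  uid  (4B, 4-aligned); 20..24  gid  (4B, 4-aligned); sizeof = 24, alignof = 8
0..4  pitch  (4B, 2-aligned)
4..12  stride  (8B, 2-aligned)
12..20  width  (8B, 2-aligned)
20..44  channels  (24B, 2-aligned)
within Packet: gid at 20
20 + 20 = 40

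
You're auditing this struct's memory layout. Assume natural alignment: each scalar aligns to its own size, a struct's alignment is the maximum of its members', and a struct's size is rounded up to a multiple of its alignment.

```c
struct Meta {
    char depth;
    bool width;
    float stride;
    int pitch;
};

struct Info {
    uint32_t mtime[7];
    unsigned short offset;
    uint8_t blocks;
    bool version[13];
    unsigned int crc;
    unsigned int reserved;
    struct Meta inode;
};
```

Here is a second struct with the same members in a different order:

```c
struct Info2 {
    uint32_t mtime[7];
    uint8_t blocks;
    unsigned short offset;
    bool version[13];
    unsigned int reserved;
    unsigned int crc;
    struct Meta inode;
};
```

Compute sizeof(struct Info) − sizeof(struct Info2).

Meta: 0..1  depth  (1B, 1-aligned); 1..2  width  (1B, 1-aligned); 2..4  -- padding (2B); 4..8  stride  (4B, 4-aligned); 8..12  pitch  (4B, 4-aligned); sizeof = 12, alignof = 4
0..28  mtime  (28B, 4-aligned)
28..30  offset  (2B, 2-aligned)
30..31  blocks  (1B, 1-aligned)
31..44  version  (13B, 1-aligned)
44..48  crc  (4B, 4-aligned)
48..52  reserved  (4B, 4-aligned)
52..64  inode  (12B, 4-aligned)
sizeof = 64, alignof = 4
— Info2 —
0..28  mtime  (28B, 4-aligned)
28..29  blocks  (1B, 1-aligned)
29..30  -- padding (1B)
30..32  offset  (2B, 2-aligned)
32..45  version  (13B, 1-aligned)
45..48  -- padding (3B)
48..52  reserved  (4B, 4-aligned)
52..56  crc  (4B, 4-aligned)
56..68  inode  (12B, 4-aligned)
sizeof = 68, alignof = 4
64 − 68 = -4

-4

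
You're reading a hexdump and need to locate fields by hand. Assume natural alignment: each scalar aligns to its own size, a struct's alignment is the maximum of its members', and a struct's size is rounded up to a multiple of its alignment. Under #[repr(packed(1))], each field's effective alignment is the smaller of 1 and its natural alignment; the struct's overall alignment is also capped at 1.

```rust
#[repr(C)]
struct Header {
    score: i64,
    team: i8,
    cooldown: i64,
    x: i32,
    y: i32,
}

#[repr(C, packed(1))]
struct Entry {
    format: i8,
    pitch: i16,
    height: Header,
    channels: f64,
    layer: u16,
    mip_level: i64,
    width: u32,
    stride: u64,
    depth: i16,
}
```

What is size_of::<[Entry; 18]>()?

1206

Header: score at 0 (size 8, align 8) → ends 8; team at 8 (size 1, align 1) → ends 9; pad 7 to align 8 for cooldown; cooldown at 16 (size 8, align 8) → ends 24; x at 24 (size 4, align 4) → ends 28; y at 28 (size 4, align 4) → ends 32; total 32 bytes, alignment 8
format at 0 (size 1, align 1) → ends 1
pitch at 1 (size 2, align 1) → ends 3
height at 3 (size 32, align 1) → ends 35
channels at 35 (size 8, align 1) → ends 43
layer at 43 (size 2, align 1) → ends 45
mip_level at 45 (size 8, align 1) → ends 53
width at 53 (size 4, align 1) → ends 57
stride at 57 (size 8, align 1) → ends 65
depth at 65 (size 2, align 1) → ends 67
total 67 bytes, alignment 1
array of 18: 18 × 67 = 1206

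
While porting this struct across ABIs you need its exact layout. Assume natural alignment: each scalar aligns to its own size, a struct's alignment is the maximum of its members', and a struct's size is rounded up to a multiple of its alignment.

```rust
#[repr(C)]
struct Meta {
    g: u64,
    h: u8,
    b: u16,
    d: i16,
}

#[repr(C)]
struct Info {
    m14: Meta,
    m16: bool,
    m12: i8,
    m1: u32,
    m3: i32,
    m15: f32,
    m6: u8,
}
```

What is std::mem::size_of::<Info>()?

Meta: g at 0 (size 8, align 8) → ends 8; h at 8 (size 1, align 1) → ends 9; pad 1 to align 2 for b; b at 10 (size 2, align 2) → ends 12; d at 12 (size 2, align 2) → ends 14; tail pad 2 to reach multiple of 8; total 16 bytes, alignment 8
m14 at 0 (size 16, align 8) → ends 16
m16 at 16 (size 1, align 1) → ends 17
m12 at 17 (size 1, align 1) → ends 18
pad 2 to align 4 for m1
m1 at 20 (size 4, align 4) → ends 24
m3 at 24 (size 4, align 4) → ends 28
m15 at 28 (size 4, align 4) → ends 32
m6 at 32 (size 1, align 1) → ends 33
tail pad 7 to reach multiple of 8
total 40 bytes, alignment 8

40 bytes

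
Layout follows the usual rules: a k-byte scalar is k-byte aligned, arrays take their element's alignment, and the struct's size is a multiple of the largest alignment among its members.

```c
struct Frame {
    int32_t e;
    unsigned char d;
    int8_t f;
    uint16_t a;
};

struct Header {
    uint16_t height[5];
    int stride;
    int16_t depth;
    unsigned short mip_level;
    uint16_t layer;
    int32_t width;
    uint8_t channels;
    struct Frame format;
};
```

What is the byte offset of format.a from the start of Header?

Frame: @0: e [4B, align 4] → 4; @4: d [1B, align 1] → 5; @5: f [1B, align 1] → 6; @6: a [2B, align 2] → 8; size 8, align 4
@0: height [10B, align 2] → 10
+2 pad (align 4)
@12: stride [4B, align 4] → 16
@16: depth [2B, align 2] → 18
@18: mip_level [2B, align 2] → 20
@20: layer [2B, align 2] → 22
+2 pad (align 4)
@24: width [4B, align 4] → 28
@28: channels [1B, align 1] → 29
+3 pad (align 4)
@32: format [8B, align 4] → 40
within Frame: a at 6
32 + 6 = 38

38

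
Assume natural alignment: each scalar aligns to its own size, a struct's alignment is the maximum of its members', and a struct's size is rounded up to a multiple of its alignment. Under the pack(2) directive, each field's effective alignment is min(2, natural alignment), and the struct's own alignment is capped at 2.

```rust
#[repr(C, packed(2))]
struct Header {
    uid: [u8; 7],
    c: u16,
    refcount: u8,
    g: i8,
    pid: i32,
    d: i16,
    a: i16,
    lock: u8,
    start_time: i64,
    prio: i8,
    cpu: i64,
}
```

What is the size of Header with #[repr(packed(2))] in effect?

40

@0: uid [7B, align 1] → 7
+1 pad (align 2)
@8: c [2B, align 2] → 10
@10: refcount [1B, align 1] → 11
@11: g [1B, align 1] → 12
@12: pid [4B, align 2] → 16
@16: d [2B, align 2] → 18
@18: a [2B, align 2] → 20
@20: lock [1B, align 1] → 21
+1 pad (align 2)
@22: start_time [8B, align 2] → 30
@30: prio [1B, align 1] → 31
+1 pad (align 2)
@32: cpu [8B, align 2] → 40
size 40, align 2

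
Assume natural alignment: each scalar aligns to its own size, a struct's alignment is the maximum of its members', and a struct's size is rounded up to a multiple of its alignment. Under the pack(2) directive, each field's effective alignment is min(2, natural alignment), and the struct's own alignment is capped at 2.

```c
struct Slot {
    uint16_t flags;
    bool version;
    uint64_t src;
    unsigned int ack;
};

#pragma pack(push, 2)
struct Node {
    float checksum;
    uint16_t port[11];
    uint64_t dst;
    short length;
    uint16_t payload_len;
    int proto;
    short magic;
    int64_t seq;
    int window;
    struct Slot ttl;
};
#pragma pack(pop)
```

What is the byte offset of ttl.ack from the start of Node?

72

Slot: flags at 0 (size 2, align 2) → ends 2; version at 2 (size 1, align 1) → ends 3; pad 5 to align 8 for src; src at 8 (size 8, align 8) → ends 16; ack at 16 (size 4, align 4) → ends 20; tail pad 4 to reach multiple of 8; total 24 bytes, alignment 8
checksum at 0 (size 4, align 2) → ends 4
port at 4 (size 22, align 2) → ends 26
dst at 26 (size 8, align 2) → ends 34
length at 34 (size 2, align 2) → ends 36
payload_len at 36 (size 2, align 2) → ends 38
proto at 38 (size 4, align 2) → ends 42
magic at 42 (size 2, align 2) → ends 44
seq at 44 (size 8, align 2) → ends 52
window at 52 (size 4, align 2) → ends 56
ttl at 56 (size 24, align 2) → ends 80
within Slot: ack at 16
56 + 16 = 72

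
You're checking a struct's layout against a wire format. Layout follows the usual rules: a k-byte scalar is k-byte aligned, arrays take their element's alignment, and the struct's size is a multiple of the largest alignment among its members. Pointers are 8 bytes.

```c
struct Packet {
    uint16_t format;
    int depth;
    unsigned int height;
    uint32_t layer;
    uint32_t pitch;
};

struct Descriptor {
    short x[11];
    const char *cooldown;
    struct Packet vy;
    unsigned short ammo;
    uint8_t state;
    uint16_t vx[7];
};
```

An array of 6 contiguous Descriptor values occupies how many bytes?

432

Packet: 0..2  format  (2B, 2-aligned); 2..4  -- padding (2B); 4..8  depth  (4B, 4-aligned); 8..12  height  (4B, 4-aligned); 12..16  layer  (4B, 4-aligned); 16..20  pitch  (4B, 4-aligned); sizeof = 20, alignof = 4
0..22  x  (22B, 2-aligned)
22..24  -- padding (2B)
24..32  cooldown  (8B, 8-aligned)
32..52  vy  (20B, 4-aligned)
52..54  ammo  (2B, 2-aligned)
54..55  state  (1B, 1-aligned)
55..56  -- padding (1B)
56..70  vx  (14B, 2-aligned)
70..72  -- tail padding (2B)
sizeof = 72, alignof = 8
array of 6: 6 × 72 = 432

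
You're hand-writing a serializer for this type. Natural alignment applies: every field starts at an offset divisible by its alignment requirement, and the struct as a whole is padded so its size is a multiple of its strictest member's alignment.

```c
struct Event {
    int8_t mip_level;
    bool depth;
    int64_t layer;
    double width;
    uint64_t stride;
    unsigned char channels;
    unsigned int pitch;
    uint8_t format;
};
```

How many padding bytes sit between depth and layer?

6

mip_level at 0 (size 1, align 1) → ends 1
depth at 1 (size 1, align 1) → ends 2
pad 6 to align 8 for layer
layer at 8 (size 8, align 8) → ends 16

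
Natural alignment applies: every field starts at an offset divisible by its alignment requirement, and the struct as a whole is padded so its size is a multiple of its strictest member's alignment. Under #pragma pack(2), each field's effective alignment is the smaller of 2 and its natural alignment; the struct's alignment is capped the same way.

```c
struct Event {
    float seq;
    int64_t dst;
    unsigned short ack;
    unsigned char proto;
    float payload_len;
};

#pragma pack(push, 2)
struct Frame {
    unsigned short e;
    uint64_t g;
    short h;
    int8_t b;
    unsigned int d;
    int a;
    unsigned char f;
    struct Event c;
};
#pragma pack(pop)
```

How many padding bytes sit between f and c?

Event: 0..4  seq  (4B, 4-aligned); 4..8  -- padding (4B); 8..16  dst  (8B, 8-aligned); 16..18  ack  (2B, 2-aligned); 18..19  proto  (1B, 1-aligned); 19..20  -- padding (1B); 20..24  payload_len  (4B, 4-aligned); sizeof = 24, alignof = 8
0..2  e  (2B, 2-aligned)
2..10  g  (8B, 2-aligned)
10..12  h  (2B, 2-aligned)
12..13  b  (1B, 1-aligned)
13..14  -- padding (1B)
14..18  d  (4B, 2-aligned)
18..22  a  (4B, 2-aligned)
22..23  f  (1B, 1-aligned)
23..24  -- padding (1B)
24..48  c  (24B, 2-aligned)

1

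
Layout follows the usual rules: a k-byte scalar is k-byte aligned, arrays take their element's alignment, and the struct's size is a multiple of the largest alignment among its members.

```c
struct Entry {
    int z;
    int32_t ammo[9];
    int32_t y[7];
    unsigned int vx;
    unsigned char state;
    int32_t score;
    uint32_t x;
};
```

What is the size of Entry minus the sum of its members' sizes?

@0: z [4B, align 4] → 4
@4: ammo [36B, align 4] → 40
@40: y [28B, align 4] → 68
@68: vx [4B, align 4] → 72
@72: state [1B, align 1] → 73
+3 pad (align 4)
@76: score [4B, align 4] → 80
@80: x [4B, align 4] → 84
size 84, align 4
data bytes 81, size 84 → padding 3

3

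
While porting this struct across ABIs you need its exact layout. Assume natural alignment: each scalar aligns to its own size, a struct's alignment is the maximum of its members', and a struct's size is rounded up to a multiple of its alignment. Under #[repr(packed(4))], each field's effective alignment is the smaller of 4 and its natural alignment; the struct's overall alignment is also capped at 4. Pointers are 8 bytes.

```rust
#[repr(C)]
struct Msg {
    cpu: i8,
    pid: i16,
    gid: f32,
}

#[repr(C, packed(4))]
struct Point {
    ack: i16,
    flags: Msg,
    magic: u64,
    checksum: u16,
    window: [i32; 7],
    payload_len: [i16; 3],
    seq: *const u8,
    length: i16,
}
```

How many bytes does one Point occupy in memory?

72 bytes

Msg: 0..1  cpu  (1B, 1-aligned); 1..2  -- padding (1B); 2..4  pid  (2B, 2-aligned); 4..8  gid  (4B, 4-aligned); sizeof = 8, alignof = 4
0..2  ack  (2B, 2-aligned)
2..4  -- padding (2B)
4..12  flags  (8B, 4-aligned)
12..20  magic  (8B, 4-aligned)
20..22  checksum  (2B, 2-aligned)
22..24  -- padding (2B)
24..52  window  (28B, 4-aligned)
52..58  payload_len  (6B, 2-aligned)
58..60  -- padding (2B)
60..68  seq  (8B, 4-aligned)
68..70  length  (2B, 2-aligned)
70..72  -- tail padding (2B)
sizeof = 72, alignof = 4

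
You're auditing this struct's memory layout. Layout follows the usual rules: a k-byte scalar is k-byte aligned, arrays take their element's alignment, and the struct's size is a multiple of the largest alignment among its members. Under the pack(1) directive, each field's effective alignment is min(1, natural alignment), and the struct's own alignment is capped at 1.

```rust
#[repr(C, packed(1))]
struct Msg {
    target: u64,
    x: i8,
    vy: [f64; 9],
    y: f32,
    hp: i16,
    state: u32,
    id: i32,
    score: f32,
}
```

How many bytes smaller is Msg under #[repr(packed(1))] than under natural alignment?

natural layout:
  @0: target [8B, align 8] → 8
  @8: x [1B, align 1] → 9
  +7 pad (align 8)
  @16: vy [72B, align 8] → 88
  @88: y [4B, align 4] → 92
  @92: hp [2B, align 2] → 94
  +2 pad (align 4)
  @96: state [4B, align 4] → 100
  @100: id [4B, align 4] → 104
  @104: score [4B, align 4] → 108
  +4 tail pad (align 8)
  size 112, align 8
packed(1) layout:
  @0: target [8B, align 1] → 8
  @8: x [1B, align 1] → 9
  @9: vy [72B, align 1] → 81
  @81: y [4B, align 1] → 85
  @85: hp [2B, align 1] → 87
  @87: state [4B, align 1] → 91
  @91: id [4B, align 1] → 95
  @95: score [4B, align 1] → 99
  size 99, align 1
112 − 99 = 13

13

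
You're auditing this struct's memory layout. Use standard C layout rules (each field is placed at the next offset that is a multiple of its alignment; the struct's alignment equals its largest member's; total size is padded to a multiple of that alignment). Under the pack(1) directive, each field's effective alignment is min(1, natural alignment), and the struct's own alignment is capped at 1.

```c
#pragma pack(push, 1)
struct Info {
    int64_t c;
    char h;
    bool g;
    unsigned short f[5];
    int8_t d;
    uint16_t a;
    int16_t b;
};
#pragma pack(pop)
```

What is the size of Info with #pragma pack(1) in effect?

c at 0 (size 8, align 1) → ends 8
h at 8 (size 1, align 1) → ends 9
g at 9 (size 1, align 1) → ends 10
f at 10 (size 10, align 1) → ends 20
d at 20 (size 1, align 1) → ends 21
a at 21 (size 2, align 1) → ends 23
b at 23 (size 2, align 1) → ends 25
total 25 bytes, alignment 1

25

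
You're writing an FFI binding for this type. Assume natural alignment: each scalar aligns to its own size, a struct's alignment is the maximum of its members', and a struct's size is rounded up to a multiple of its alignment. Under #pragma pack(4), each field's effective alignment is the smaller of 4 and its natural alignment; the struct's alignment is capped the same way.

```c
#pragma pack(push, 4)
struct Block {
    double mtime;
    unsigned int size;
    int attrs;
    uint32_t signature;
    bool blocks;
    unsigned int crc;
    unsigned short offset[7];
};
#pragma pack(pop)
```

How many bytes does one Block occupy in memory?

0..8  mtime  (8B, 4-aligned)
8..12  size  (4B, 4-aligned)
12..16  attrs  (4B, 4-aligned)
16..20  signature  (4B, 4-aligned)
20..21  blocks  (1B, 1-aligned)
21..24  -- padding (3B)
24..28  crc  (4B, 4-aligned)
28..42  offset  (14B, 2-aligned)
42..44  -- tail padding (2B)
sizeof = 44, alignof = 4

44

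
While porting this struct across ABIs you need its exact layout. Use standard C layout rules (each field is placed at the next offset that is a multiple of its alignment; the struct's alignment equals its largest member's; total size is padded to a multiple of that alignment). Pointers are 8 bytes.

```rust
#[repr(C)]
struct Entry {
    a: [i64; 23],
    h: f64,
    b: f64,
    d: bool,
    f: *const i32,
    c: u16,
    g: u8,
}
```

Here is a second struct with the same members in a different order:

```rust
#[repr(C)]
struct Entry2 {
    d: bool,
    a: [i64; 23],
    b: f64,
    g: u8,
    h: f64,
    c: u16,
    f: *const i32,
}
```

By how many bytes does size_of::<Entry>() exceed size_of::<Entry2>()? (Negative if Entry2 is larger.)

0..184  a  (184B, 8-aligned)
184..192  h  (8B, 8-aligned)
192..200  b  (8B, 8-aligned)
200..201  d  (1B, 1-aligned)
201..208  -- padding (7B)
208..216  f  (8B, 8-aligned)
216..218  c  (2B, 2-aligned)
218..219  g  (1B, 1-aligned)
219..224  -- tail padding (5B)
sizeof = 224, alignof = 8
— Entry2 —
0..1  d  (1B, 1-aligned)
1..8  -- padding (7B)
8..192  a  (184B, 8-aligned)
192..200  b  (8B, 8-aligned)
200..201  g  (1B, 1-aligned)
201..208  -- padding (7B)
208..216  h  (8B, 8-aligned)
216..218  c  (2B, 2-aligned)
218..224  -- padding (6B)
224..232  f  (8B, 8-aligned)
sizeof = 232, alignof = 8
224 − 232 = -8

-8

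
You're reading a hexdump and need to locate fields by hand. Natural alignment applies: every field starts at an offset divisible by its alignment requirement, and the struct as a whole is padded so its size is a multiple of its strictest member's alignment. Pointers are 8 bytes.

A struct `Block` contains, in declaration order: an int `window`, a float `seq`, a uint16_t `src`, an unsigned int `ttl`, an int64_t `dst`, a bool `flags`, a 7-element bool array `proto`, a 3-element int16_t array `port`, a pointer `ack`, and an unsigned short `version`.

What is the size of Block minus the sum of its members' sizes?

10

0..4  window  (4B, 4-aligned)
4..8  seq  (4B, 4-aligned)
8..10  src  (2B, 2-aligned)
10..12  -- padding (2B)
12..16  ttl  (4B, 4-aligned)
16..24  dst  (8B, 8-aligned)
24..25  flags  (1B, 1-aligned)
25..32  proto  (7B, 1-aligned)
32..38  port  (6B, 2-aligned)
38..40  -- padding (2B)
40..48  ack  (8B, 8-aligned)
48..50  version  (2B, 2-aligned)
50..56  -- tail padding (6B)
sizeof = 56, alignof = 8
data bytes 46, size 56 → padding 10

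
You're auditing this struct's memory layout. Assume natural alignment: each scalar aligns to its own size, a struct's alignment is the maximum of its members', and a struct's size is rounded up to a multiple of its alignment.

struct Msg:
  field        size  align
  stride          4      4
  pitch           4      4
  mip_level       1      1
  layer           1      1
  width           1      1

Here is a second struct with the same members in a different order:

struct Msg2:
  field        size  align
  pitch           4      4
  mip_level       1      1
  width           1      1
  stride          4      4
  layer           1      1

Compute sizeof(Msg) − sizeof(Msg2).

stride at 0 (size 4, align 4) → ends 4
pitch at 4 (size 4, align 4) → ends 8
mip_level at 8 (size 1, align 1) → ends 9
layer at 9 (size 1, align 1) → ends 10
width at 10 (size 1, align 1) → ends 11
tail pad 1 to reach multiple of 4
total 12 bytes, alignment 4
— Msg2 —
pitch at 0 (size 4, align 4) → ends 4
mip_level at 4 (size 1, align 1) → ends 5
width at 5 (size 1, align 1) → ends 6
pad 2 to align 4 for stride
stride at 8 (size 4, align 4) → ends 12
layer at 12 (size 1, align 1) → ends 13
tail pad 3 to reach multiple of 4
total 16 bytes, alignment 4
12 − 16 = -4

-4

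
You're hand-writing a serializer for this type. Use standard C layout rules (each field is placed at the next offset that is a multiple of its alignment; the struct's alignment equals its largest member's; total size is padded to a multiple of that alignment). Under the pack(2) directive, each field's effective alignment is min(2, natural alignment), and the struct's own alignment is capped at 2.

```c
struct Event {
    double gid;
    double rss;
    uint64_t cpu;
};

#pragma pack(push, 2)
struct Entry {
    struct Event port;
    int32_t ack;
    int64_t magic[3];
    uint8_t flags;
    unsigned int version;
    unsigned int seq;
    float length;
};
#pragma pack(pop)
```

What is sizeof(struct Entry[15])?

Event: @0: gid [8B, align 8] → 8; @8: rss [8B, align 8] → 16; @16: cpu [8B, align 8] → 24; size 24, align 8
@0: port [24B, align 2] → 24
@24: ack [4B, align 2] → 28
@28: magic [24B, align 2] → 52
@52: flags [1B, align 1] → 53
+1 pad (align 2)
@54: version [4B, align 2] → 58
@58: seq [4B, align 2] → 62
@62: length [4B, align 2] → 66
size 66, align 2
array of 15: 15 × 66 = 990

990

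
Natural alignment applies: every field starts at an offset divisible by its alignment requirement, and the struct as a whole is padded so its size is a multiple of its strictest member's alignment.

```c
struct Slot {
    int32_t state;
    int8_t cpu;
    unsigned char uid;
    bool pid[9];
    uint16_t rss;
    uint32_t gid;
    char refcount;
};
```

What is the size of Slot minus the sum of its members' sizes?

state at 0 (size 4, align 4) → ends 4
cpu at 4 (size 1, align 1) → ends 5
uid at 5 (size 1, align 1) → ends 6
pid at 6 (size 9, align 1) → ends 15
pad 1 to align 2 for rss
rss at 16 (size 2, align 2) → ends 18
pad 2 to align 4 for gid
gid at 20 (size 4, align 4) → ends 24
refcount at 24 (size 1, align 1) → ends 25
tail pad 3 to reach multiple of 4
total 28 bytes, alignment 4
data bytes 22, size 28 → padding 6

6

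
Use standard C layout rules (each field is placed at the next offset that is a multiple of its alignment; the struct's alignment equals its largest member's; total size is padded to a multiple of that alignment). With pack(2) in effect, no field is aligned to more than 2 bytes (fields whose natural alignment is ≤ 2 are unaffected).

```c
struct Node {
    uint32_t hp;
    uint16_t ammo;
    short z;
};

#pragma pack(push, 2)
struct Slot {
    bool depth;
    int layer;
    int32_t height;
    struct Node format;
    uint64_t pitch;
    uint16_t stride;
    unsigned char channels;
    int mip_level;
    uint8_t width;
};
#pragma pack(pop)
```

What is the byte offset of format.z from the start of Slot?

16

Node: 0..4  hp  (4B, 4-aligned); 4..6  ammo  (2B, 2-aligned); 6..8  z  (2B, 2-aligned); sizeof = 8, alignof = 4
0..1  depth  (1B, 1-aligned)
1..2  -- padding (1B)
2..6  layer  (4B, 2-aligned)
6..10  height  (4B, 2-aligned)
10..18  format  (8B, 2-aligned)
within Node: z at 6
10 + 6 = 16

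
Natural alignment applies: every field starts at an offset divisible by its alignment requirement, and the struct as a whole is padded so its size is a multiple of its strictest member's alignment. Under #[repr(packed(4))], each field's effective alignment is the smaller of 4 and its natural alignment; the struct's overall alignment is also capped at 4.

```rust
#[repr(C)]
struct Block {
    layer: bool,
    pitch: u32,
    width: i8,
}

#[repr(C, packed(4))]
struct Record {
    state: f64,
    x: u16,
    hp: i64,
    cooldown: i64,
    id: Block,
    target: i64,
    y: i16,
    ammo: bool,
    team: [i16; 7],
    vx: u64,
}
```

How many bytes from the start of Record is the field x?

Block: 0..1  layer  (1B, 1-aligned); 1..4  -- padding (3B); 4..8  pitch  (4B, 4-aligned); 8..9  width  (1B, 1-aligned); 9..12  -- tail padding (3B); sizeof = 12, alignof = 4
0..8  state  (8B, 4-aligned)
8..10  x  (2B, 2-aligned)

8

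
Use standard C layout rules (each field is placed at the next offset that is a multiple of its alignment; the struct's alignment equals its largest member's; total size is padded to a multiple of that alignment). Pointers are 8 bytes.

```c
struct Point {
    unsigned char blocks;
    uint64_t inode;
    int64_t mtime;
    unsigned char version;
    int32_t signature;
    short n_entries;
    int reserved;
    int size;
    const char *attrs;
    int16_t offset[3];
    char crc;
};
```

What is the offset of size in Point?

blocks at 0 (size 1, align 1) → ends 1
pad 7 to align 8 for inode
inode at 8 (size 8, align 8) → ends 16
mtime at 16 (size 8, align 8) → ends 24
version at 24 (size 1, align 1) → ends 25
pad 3 to align 4 for signature
signature at 28 (size 4, align 4) → ends 32
n_entries at 32 (size 2, align 2) → ends 34
pad 2 to align 4 for reserved
reserved at 36 (size 4, align 4) → ends 40
size at 40 (size 4, align 4) → ends 44

40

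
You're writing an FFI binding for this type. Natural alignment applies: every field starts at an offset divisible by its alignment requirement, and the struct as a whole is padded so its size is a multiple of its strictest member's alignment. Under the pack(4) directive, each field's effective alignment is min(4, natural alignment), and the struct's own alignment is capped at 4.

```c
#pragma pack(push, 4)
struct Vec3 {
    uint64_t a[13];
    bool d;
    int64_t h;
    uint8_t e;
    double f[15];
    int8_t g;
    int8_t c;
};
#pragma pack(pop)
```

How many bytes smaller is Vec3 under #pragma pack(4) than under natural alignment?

12

natural layout:
  a at 0 (size 104, align 8) → ends 104
  d at 104 (size 1, align 1) → ends 105
  pad 7 to align 8 for h
  h at 112 (size 8, align 8) → ends 120
  e at 120 (size 1, align 1) → ends 121
  pad 7 to align 8 for f
  f at 128 (size 120, align 8) → ends 248
  g at 248 (size 1, align 1) → ends 249
  c at 249 (size 1, align 1) → ends 250
  tail pad 6 to reach multiple of 8
  total 256 bytes, alignment 8
packed(4) layout:
  a at 0 (size 104, align 4) → ends 104
  d at 104 (size 1, align 1) → ends 105
  pad 3 to align 4 for h
  h at 108 (size 8, align 4) → ends 116
  e at 116 (size 1, align 1) → ends 117
  pad 3 to align 4 for f
  f at 120 (size 120, align 4) → ends 240
  g at 240 (size 1, align 1) → ends 241
  c at 241 (size 1, align 1) → ends 242
  tail pad 2 to reach multiple of 4
  total 244 bytes, alignment 4
256 − 244 = 12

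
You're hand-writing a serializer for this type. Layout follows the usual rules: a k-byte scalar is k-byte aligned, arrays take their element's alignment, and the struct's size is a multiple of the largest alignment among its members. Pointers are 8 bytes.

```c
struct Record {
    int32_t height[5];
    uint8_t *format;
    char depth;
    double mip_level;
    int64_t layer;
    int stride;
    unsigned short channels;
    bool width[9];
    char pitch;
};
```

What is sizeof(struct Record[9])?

0..20  height  (20B, 4-aligned)
20..24  -- padding (4B)
24..32  format  (8B, 8-aligned)
32..33  depth  (1B, 1-aligned)
33..40  -- padding (7B)
40..48  mip_level  (8B, 8-aligned)
48..56  layer  (8B, 8-aligned)
56..60  stride  (4B, 4-aligned)
60..62  channels  (2B, 2-aligned)
62..71  width  (9B, 1-aligned)
71..72  pitch  (1B, 1-aligned)
sizeof = 72, alignof = 8
array of 9: 9 × 72 = 648

648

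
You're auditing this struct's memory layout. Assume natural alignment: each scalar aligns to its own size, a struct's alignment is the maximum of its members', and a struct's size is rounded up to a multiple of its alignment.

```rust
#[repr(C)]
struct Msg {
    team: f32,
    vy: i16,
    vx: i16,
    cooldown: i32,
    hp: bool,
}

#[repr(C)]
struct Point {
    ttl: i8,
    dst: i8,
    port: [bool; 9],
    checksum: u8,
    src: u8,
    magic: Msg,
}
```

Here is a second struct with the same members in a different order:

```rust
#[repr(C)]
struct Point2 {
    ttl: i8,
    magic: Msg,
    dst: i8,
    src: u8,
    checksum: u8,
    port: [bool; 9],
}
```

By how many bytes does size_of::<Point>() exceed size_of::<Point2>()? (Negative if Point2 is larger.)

Msg: team at 0 (size 4, align 4) → ends 4; vy at 4 (size 2, align 2) → ends 6; vx at 6 (size 2, align 2) → ends 8; cooldown at 8 (size 4, align 4) → ends 12; hp at 12 (size 1, align 1) → ends 13; tail pad 3 to reach multiple of 4; total 16 bytes, alignment 4
ttl at 0 (size 1, align 1) → ends 1
dst at 1 (size 1, align 1) → ends 2
port at 2 (size 9, align 1) → ends 11
checksum at 11 (size 1, align 1) → ends 12
src at 12 (size 1, align 1) → ends 13
pad 3 to align 4 for magic
magic at 16 (size 16, align 4) → ends 32
total 32 bytes, alignment 4
— Point2 —
ttl at 0 (size 1, align 1) → ends 1
pad 3 to align 4 for magic
magic at 4 (size 16, align 4) → ends 20
dst at 20 (size 1, align 1) → ends 21
src at 21 (size 1, align 1) → ends 22
checksum at 22 (size 1, align 1) → ends 23
port at 23 (size 9, align 1) → ends 32
total 32 bytes, alignment 4
32 − 32 = 0

0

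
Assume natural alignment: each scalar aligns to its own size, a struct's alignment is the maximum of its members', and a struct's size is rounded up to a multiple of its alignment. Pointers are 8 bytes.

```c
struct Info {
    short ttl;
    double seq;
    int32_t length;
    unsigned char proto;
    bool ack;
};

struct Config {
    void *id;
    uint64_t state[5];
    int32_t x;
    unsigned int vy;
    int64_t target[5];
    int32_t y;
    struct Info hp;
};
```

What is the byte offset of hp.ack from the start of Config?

125

Info: ttl at 0 (size 2, align 2) → ends 2; pad 6 to align 8 for seq; seq at 8 (size 8, align 8) → ends 16; length at 16 (size 4, align 4) → ends 20; proto at 20 (size 1, align 1) → ends 21; ack at 21 (size 1, align 1) → ends 22; tail pad 2 to reach multiple of 8; total 24 bytes, alignment 8
id at 0 (size 8, align 8) → ends 8
state at 8 (size 40, align 8) → ends 48
x at 48 (size 4, align 4) → ends 52
vy at 52 (size 4, align 4) → ends 56
target at 56 (size 40, align 8) → ends 96
y at 96 (size 4, align 4) → ends 100
pad 4 to align 8 for hp
hp at 104 (size 24, align 8) → ends 128
within Info: ack at 21
104 + 21 = 125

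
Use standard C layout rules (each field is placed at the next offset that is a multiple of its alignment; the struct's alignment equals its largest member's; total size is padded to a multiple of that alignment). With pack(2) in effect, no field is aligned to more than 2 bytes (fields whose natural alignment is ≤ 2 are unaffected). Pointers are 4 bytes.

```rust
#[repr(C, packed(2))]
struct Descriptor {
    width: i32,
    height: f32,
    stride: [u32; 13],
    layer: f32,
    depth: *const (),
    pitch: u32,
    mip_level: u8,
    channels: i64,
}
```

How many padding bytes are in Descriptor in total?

1

width at 0 (size 4, align 2) → ends 4
height at 4 (size 4, align 2) → ends 8
stride at 8 (size 52, align 2) → ends 60
layer at 60 (size 4, align 2) → ends 64
depth at 64 (size 4, align 2) → ends 68
pitch at 68 (size 4, align 2) → ends 72
mip_level at 72 (size 1, align 1) → ends 73
pad 1 to align 2 for channels
channels at 74 (size 8, align 2) → ends 82
total 82 bytes, alignment 2
data bytes 81, size 82 → padding 1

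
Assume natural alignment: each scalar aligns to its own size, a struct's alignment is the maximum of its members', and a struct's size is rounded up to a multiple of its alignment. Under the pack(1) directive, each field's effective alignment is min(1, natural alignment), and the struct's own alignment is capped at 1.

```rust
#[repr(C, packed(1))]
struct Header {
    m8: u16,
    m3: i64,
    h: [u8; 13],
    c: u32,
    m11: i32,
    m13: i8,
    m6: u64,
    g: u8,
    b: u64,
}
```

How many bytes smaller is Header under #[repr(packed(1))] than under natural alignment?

23

natural layout:
  0..2  m8  (2B, 2-aligned)
  2..8  -- padding (6B)
  8..16  m3  (8B, 8-aligned)
  16..29  h  (13B, 1-aligned)
  29..32  -- padding (3B)
  32..36  c  (4B, 4-aligned)
  36..40  m11  (4B, 4-aligned)
  40..41  m13  (1B, 1-aligned)
  41..48  -- padding (7B)
  48..56  m6  (8B, 8-aligned)
  56..57  g  (1B, 1-aligned)
  57..64  -- padding (7B)
  64..72  b  (8B, 8-aligned)
  sizeof = 72, alignof = 8
packed(1) layout:
  0..2  m8  (2B, 1-aligned)
  2..10  m3  (8B, 1-aligned)
  10..23  h  (13B, 1-aligned)
  23..27  c  (4B, 1-aligned)
  27..31  m11  (4B, 1-aligned)
  31..32  m13  (1B, 1-aligned)
  32..40  m6  (8B, 1-aligned)
  40..41  g  (1B, 1-aligned)
  41..49  b  (8B, 1-aligned)
  sizeof = 49, alignof = 1
72 − 49 = 23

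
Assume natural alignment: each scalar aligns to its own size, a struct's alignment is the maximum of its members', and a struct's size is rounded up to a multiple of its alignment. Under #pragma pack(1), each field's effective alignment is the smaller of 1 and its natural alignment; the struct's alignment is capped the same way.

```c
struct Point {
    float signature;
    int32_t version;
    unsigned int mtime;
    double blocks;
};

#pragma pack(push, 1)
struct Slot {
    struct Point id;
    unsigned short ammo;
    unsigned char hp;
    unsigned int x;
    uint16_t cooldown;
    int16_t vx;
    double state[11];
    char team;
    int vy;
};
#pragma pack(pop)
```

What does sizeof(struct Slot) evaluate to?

Point: signature at 0 (size 4, align 4) → ends 4; version at 4 (size 4, align 4) → ends 8; mtime at 8 (size 4, align 4) → ends 12; pad 4 to align 8 for blocks; blocks at 16 (size 8, align 8) → ends 24; total 24 bytes, alignment 8
id at 0 (size 24, align 1) → ends 24
ammo at 24 (size 2, align 1) → ends 26
hp at 26 (size 1, align 1) → ends 27
x at 27 (size 4, align 1) → ends 31
cooldown at 31 (size 2, align 1) → ends 33
vx at 33 (size 2, align 1) → ends 35
state at 35 (size 88, align 1) → ends 123
team at 123 (size 1, align 1) → ends 124
vy at 124 (size 4, align 1) → ends 128
total 128 bytes, alignment 1

128 bytes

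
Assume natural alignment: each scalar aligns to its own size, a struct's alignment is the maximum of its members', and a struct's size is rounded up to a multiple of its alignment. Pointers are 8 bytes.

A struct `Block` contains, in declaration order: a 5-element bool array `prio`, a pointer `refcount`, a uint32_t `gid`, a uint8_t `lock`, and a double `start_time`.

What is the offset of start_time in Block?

prio at 0 (size 5, align 1) → ends 5
pad 3 to align 8 for refcount
refcount at 8 (size 8, align 8) → ends 16
gid at 16 (size 4, align 4) → ends 20
lock at 20 (size 1, align 1) → ends 21
pad 3 to align 8 for start_time
start_time at 24 (size 8, align 8) → ends 32

24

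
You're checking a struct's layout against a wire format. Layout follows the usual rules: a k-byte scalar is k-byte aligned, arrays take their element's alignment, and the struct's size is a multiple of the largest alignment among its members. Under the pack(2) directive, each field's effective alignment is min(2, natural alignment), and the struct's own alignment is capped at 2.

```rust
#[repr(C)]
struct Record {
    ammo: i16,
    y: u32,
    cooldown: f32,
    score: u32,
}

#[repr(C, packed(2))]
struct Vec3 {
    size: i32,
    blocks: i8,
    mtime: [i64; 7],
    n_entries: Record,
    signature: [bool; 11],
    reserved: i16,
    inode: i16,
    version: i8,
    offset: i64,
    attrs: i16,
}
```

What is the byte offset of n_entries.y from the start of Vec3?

66

Record: @0: ammo [2B, align 2] → 2; +2 pad (align 4); @4: y [4B, align 4] → 8; @8: cooldown [4B, align 4] → 12; @12: score [4B, align 4] → 16; size 16, align 4
@0: size [4B, align 2] → 4
@4: blocks [1B, align 1] → 5
+1 pad (align 2)
@6: mtime [56B, align 2] → 62
@62: n_entries [16B, align 2] → 78
within Record: y at 4
62 + 4 = 66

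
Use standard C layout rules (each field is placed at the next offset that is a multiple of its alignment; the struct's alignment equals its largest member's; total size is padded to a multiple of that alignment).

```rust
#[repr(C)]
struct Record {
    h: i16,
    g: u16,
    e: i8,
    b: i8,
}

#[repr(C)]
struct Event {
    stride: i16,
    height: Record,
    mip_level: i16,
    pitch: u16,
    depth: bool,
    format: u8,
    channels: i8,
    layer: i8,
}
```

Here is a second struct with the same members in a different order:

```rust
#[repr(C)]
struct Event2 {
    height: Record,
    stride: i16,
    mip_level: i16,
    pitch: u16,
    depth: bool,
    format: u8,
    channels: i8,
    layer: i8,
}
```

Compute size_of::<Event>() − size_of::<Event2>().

0

Record: h at 0 (size 2, align 2) → ends 2; g at 2 (size 2, align 2) → ends 4; e at 4 (size 1, align 1) → ends 5; b at 5 (size 1, align 1) → ends 6; total 6 bytes, alignment 2
stride at 0 (size 2, align 2) → ends 2
height at 2 (size 6, align 2) → ends 8
mip_level at 8 (size 2, align 2) → ends 10
pitch at 10 (size 2, align 2) → ends 12
depth at 12 (size 1, align 1) → ends 13
format at 13 (size 1, align 1) → ends 14
channels at 14 (size 1, align 1) → ends 15
layer at 15 (size 1, align 1) → ends 16
total 16 bytes, alignment 2
— Event2 —
height at 0 (size 6, align 2) → ends 6
stride at 6 (size 2, align 2) → ends 8
mip_level at 8 (size 2, align 2) → ends 10
pitch at 10 (size 2, align 2) → ends 12
depth at 12 (size 1, align 1) → ends 13
format at 13 (size 1, align 1) → ends 14
channels at 14 (size 1, align 1) → ends 15
layer at 15 (size 1, align 1) → ends 16
total 16 bytes, alignment 2
16 − 16 = 0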